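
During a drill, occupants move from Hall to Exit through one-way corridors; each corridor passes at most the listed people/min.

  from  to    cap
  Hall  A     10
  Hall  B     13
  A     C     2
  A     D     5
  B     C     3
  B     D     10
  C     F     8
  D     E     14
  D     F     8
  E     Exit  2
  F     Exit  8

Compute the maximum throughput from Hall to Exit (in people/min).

10

Augment Hall→A→C→F→Exit: bottleneck 2, flow now 2.
Augment Hall→A→D→E→Exit: bottleneck 2, flow now 4.
Augment Hall→A→D→F→Exit: bottleneck 3, flow now 7.
Augment Hall→B→C→F→Exit: bottleneck 3, flow now 10.
No augmenting path remains; maximum flow = 10.
In the residual graph, reachable from Hall: {Hall, A, B, C, D, E, F}.
Min-cut edges: E→Exit (2), F→Exit (8); capacity 2 + 8 = 10.
This cut is saturated, so no flow can exceed 10.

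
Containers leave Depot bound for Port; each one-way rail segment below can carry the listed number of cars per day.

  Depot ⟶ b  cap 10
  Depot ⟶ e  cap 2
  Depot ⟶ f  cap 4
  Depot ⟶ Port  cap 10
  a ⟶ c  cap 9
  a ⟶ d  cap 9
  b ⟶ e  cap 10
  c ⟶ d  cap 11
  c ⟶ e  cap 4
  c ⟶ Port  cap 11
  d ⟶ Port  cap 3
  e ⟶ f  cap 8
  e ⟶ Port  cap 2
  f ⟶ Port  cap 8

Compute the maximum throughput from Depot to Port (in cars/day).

Augment Depot→Port: bottleneck 10, flow now 10.
Augment Depot→e→Port: bottleneck 2, flow now 12.
Augment Depot→f→Port: bottleneck 4, flow now 16.
Augment Depot→b→e→f→Port: bottleneck 4, flow now 20.
No augmenting path remains; maximum flow = 20.
In the residual graph, reachable from Depot: {Depot, b, e, f}.
Min-cut edges: Depot→Port (10), e→Port (2), f→Port (8); capacity 10 + 2 + 8 = 20.
This cut is saturated, so no flow can exceed 20.

20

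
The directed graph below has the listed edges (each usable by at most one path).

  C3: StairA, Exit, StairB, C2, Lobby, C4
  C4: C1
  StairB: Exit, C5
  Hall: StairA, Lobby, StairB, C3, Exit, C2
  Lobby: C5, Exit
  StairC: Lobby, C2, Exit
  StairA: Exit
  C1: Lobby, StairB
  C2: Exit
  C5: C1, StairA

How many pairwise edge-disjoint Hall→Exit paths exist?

Assign every edge capacity 1; by Menger, the answer equals the max flow.
Path Hall→Exit (+1); total 1.
Path Hall→C3→Exit (+1); total 2.
Path Hall→StairA→Exit (+1); total 3.
Path Hall→StairB→Exit (+1); total 4.
Path Hall→C2→Exit (+1); total 5.
Path Hall→Lobby→Exit (+1); total 6.
No residual Hall→Exit path; max flow = 6.
Certifying cut of size 6: {Hall→C2, Hall→C3, Hall→Exit, Hall→Lobby, Hall→StairA, Hall→StairB}.

6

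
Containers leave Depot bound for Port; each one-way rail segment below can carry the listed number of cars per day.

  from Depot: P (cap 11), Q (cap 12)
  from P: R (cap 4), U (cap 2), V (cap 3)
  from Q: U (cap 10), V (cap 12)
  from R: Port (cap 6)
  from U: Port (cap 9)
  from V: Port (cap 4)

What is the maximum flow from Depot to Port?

17

Augment Depot→P→R→Port: bottleneck 4, flow now 4.
Augment Depot→P→U→Port: bottleneck 2, flow now 6.
Augment Depot→P→V→Port: bottleneck 3, flow now 9.
Augment Depot→Q→U→Port: bottleneck 7, flow now 16.
Augment Depot→Q→V→Port: bottleneck 1, flow now 17.
No augmenting path remains; maximum flow = 17.
In the residual graph, reachable from Depot: {Depot, P, Q, U, V}.
Min-cut edges: P→R (4), U→Port (9), V→Port (4); capacity 4 + 9 + 4 = 17.
This cut is saturated, so no flow can exceed 17.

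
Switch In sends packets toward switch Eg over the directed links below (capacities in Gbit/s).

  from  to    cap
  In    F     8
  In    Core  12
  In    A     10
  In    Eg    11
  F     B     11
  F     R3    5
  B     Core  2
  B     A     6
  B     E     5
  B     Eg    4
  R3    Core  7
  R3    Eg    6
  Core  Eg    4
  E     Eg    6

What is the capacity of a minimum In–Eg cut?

23

Augment In→Eg: bottleneck 11, flow now 11.
Augment In→Core→Eg: bottleneck 4, flow now 15.
Augment In→F→B→Eg: bottleneck 4, flow now 19.
Augment In→F→R3→Eg: bottleneck 4, flow now 23.
No augmenting path remains; maximum flow = 23.
By max-flow min-cut, the minimum cut capacity equals the max flow.
In the residual graph, reachable from In: {In, Core, A}.
Min-cut edges: In→F (8), In→Eg (11), Core→Eg (4); capacity 8 + 11 + 4 = 23.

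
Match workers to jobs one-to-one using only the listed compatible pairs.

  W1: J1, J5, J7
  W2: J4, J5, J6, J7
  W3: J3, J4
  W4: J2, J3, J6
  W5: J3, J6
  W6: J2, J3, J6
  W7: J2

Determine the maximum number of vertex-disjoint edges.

Unit-capacity flow: source→left, listed edges, right→sink; max matching = max flow.
Augmenting path W1→J1 (+1); matched 1.
Augmenting path W2→J4 (+1); matched 2.
Augmenting path W3→J3 (+1); matched 3.
Augmenting path W4→J2 (+1); matched 4.
Augmenting path W5→J6 (+1); matched 5.
Augmenting path W6→J3→W3→J4→W2→J5 (+1); matched 6.
No augmenting path remains; maximum matching = 6.
König certificate: {W1, W2, W3, J2, J3, J6} is a vertex cover of size 6 (every listed pair touches it), so no matching can be larger.

6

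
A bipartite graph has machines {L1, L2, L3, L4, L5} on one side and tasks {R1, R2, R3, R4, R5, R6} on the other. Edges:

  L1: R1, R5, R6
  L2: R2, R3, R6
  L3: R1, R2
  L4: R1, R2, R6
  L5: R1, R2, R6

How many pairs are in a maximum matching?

Unit-capacity flow: source→left, listed edges, right→sink; max matching = max flow.
Augmenting path L1→R1 (+1); matched 1.
Augmenting path L2→R2 (+1); matched 2.
Augmenting path L4→R6 (+1); matched 3.
Augmenting path L3→R1→L1→R5 (+1); matched 4.
Augmenting path L5→R2→L2→R3 (+1); matched 5.
No augmenting path remains; maximum matching = 5.
König certificate: {L1, L2, L3, L4, L5} is a vertex cover of size 5 (every listed pair touches it), so no matching can be larger.

5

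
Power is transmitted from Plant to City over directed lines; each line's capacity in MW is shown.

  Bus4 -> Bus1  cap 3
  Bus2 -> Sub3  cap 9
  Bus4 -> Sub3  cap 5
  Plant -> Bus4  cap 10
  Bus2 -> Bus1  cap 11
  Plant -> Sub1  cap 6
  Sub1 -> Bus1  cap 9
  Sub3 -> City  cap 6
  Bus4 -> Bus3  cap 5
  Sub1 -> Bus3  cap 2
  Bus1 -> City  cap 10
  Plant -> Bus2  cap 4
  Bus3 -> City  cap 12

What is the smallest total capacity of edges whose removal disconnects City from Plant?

Augment Plant→Bus4→Bus3→City: bottleneck 5, flow now 5.
Augment Plant→Bus4→Bus1→City: bottleneck 3, flow now 8.
Augment Plant→Bus4→Sub3→City: bottleneck 2, flow now 10.
Augment Plant→Bus2→Bus1→City: bottleneck 4, flow now 14.
Augment Plant→Sub1→Bus3→City: bottleneck 2, flow now 16.
Augment Plant→Sub1→Bus1→City: bottleneck 3, flow now 19.
Augment Plant→Sub1→Bus1→Bus4→Sub3→City: bottleneck 1, flow now 20. (uses reverse residual edge)
No augmenting path remains; maximum flow = 20.
By max-flow min-cut, the minimum cut capacity equals the max flow.
In the residual graph, reachable from Plant: {Plant}.
Min-cut edges: Plant→Bus4 (10), Plant→Bus2 (4), Plant→Sub1 (6); capacity 10 + 4 + 6 = 20.

20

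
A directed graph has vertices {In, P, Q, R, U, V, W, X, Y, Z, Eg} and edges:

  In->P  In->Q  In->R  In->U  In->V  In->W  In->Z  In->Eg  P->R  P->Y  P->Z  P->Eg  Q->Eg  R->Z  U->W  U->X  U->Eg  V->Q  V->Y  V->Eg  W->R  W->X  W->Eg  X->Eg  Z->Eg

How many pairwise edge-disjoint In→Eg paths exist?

7

Assign every edge capacity 1; by Menger, the answer equals the max flow.
Path In→Eg (+1); total 1.
Path In→P→Eg (+1); total 2.
Path In→Q→Eg (+1); total 3.
Path In→U→Eg (+1); total 4.
Path In→V→Eg (+1); total 5.
Path In→W→Eg (+1); total 6.
Path In→Z→Eg (+1); total 7.
No residual In→Eg path; max flow = 7.
Certifying cut of size 7: {In→Eg, In→P, In→Q, In→U, In→V, In→W, Z→Eg}.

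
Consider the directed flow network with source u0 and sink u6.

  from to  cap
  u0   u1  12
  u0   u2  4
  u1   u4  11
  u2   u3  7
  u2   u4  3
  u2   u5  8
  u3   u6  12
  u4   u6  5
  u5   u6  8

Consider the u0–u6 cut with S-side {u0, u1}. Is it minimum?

No — its capacity is 15, but the minimum cut has capacity 9.

Given cut capacity: 4 + 11 = 15.
Augment u0→u1→u4→u6: bottleneck 5, flow now 5.
Augment u0→u2→u3→u6: bottleneck 4, flow now 9.
No augmenting path remains; maximum flow = 9.
In the residual graph, reachable from u0: {u0, u1, u4}.
Min-cut edges: u0→u2 (4), u4→u6 (5); capacity 4 + 5 = 9.
Cut capacity 15 exceeds the max flow 9, so it is not minimum.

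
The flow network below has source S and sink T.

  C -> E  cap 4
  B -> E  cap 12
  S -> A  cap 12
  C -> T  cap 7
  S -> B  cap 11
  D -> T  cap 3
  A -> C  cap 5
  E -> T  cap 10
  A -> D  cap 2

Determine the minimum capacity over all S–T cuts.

Augment S→A→C→T: bottleneck 5, flow now 5.
Augment S→A→D→T: bottleneck 2, flow now 7.
Augment S→B→E→T: bottleneck 10, flow now 17.
No augmenting path remains; maximum flow = 17.
By max-flow min-cut, the minimum cut capacity equals the max flow.
In the residual graph, reachable from S: {S, A, B, E}.
Min-cut edges: A→C (5), A→D (2), E→T (10); capacity 5 + 2 + 10 = 17.

17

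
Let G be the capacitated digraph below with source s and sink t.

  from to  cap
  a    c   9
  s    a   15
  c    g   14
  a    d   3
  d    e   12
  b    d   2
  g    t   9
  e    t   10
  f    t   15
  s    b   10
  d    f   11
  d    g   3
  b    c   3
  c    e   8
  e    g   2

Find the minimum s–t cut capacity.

17

Augment s→a→c→e→t: bottleneck 8, flow now 8.
Augment s→a→c→g→t: bottleneck 1, flow now 9.
Augment s→a→d→e→t: bottleneck 2, flow now 11.
Augment s→a→d→f→t: bottleneck 1, flow now 12.
Augment s→b→c→g→t: bottleneck 3, flow now 15.
Augment s→b→d→f→t: bottleneck 2, flow now 17.
No augmenting path remains; maximum flow = 17.
By max-flow min-cut, the minimum cut capacity equals the max flow.
In the residual graph, reachable from s: {s, a, b}.
Min-cut edges: a→c (9), a→d (3), b→c (3), b→d (2); capacity 9 + 3 + 3 + 2 = 17.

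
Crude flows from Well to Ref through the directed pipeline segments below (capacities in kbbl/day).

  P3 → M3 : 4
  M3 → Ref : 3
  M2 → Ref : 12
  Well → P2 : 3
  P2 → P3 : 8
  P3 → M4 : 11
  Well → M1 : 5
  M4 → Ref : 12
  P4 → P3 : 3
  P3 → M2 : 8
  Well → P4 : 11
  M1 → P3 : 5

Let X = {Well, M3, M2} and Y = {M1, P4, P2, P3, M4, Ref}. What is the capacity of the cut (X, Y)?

Edges leaving {Well, M3, M2}: Well→M1 (5), Well→P4 (11), Well→P2 (3), M3→Ref (3), M2→Ref (12).
Cut capacity = 5 + 11 + 3 + 3 + 12 = 34.

34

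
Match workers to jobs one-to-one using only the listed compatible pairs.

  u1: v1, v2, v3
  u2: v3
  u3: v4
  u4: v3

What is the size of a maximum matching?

Unit-capacity flow: source→left, listed edges, right→sink; max matching = max flow.
Augmenting path u1→v1 (+1); matched 1.
Augmenting path u2→v3 (+1); matched 2.
Augmenting path u3→v4 (+1); matched 3.
No augmenting path remains; maximum matching = 3.
König certificate: {u1, u3, v3} is a vertex cover of size 3 (every listed pair touches it), so no matching can be larger.

3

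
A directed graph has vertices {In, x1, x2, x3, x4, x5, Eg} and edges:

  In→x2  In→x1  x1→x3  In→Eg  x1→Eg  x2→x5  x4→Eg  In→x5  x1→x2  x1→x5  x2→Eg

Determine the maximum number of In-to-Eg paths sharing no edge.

3

Assign every edge capacity 1; by Menger, the answer equals the max flow.
Path In→Eg (+1); total 1.
Path In→x1→Eg (+1); total 2.
Path In→x2→Eg (+1); total 3.
No residual In→Eg path; max flow = 3.
Certifying cut of size 3: {In→Eg, In→x1, In→x2}.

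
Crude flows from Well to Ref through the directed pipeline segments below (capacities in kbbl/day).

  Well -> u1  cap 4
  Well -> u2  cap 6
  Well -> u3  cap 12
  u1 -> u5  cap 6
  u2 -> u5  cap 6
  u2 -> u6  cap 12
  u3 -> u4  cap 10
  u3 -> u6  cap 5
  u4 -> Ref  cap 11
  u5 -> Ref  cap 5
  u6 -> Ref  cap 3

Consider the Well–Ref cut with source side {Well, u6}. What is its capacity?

Edges leaving {Well, u6}: Well→u1 (4), Well→u2 (6), Well→u3 (12), u6→Ref (3).
Cut capacity = 4 + 6 + 12 + 3 = 25.

25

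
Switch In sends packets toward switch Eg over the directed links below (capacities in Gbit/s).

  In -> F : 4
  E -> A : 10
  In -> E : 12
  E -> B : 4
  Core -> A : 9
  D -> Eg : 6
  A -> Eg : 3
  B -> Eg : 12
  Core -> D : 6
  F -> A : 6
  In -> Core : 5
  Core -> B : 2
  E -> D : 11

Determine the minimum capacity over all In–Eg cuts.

Augment In→E→A→Eg: bottleneck 3, flow now 3.
Augment In→E→B→Eg: bottleneck 4, flow now 7.
Augment In→E→D→Eg: bottleneck 5, flow now 12.
Augment In→Core→B→Eg: bottleneck 2, flow now 14.
Augment In→Core→D→Eg: bottleneck 1, flow now 15.
No augmenting path remains; maximum flow = 15.
By max-flow min-cut, the minimum cut capacity equals the max flow.
In the residual graph, reachable from In: {In, E, F, Core, A, D}.
Min-cut edges: E→B (4), Core→B (2), A→Eg (3), D→Eg (6); capacity 4 + 2 + 3 + 6 = 15.

15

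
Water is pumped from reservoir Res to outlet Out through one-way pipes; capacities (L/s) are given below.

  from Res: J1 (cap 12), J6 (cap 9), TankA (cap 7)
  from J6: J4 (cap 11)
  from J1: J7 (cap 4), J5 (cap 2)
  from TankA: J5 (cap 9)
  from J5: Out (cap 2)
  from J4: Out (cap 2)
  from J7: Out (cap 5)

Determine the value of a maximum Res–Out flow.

Augment Res→J6→J4→Out: bottleneck 2, flow now 2.
Augment Res→J1→J5→Out: bottleneck 2, flow now 4.
Augment Res→J1→J7→Out: bottleneck 4, flow now 8.
No augmenting path remains; maximum flow = 8.
In the residual graph, reachable from Res: {Res, J6, J1, TankA, J5, J4}.
Min-cut edges: J1→J7 (4), J5→Out (2), J4→Out (2); capacity 4 + 2 + 2 = 8.
This cut is saturated, so no flow can exceed 8.

8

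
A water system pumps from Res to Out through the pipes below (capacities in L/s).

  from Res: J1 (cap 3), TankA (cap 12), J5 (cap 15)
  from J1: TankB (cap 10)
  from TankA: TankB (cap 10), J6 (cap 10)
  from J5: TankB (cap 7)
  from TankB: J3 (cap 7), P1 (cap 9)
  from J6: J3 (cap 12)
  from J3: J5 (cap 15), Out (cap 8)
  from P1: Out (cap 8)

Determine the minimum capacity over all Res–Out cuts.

Augment Res→J1→TankB→J3→Out: bottleneck 3, flow now 3.
Augment Res→TankA→TankB→J3→Out: bottleneck 4, flow now 7.
Augment Res→TankA→TankB→P1→Out: bottleneck 6, flow now 13.
Augment Res→TankA→J6→J3→Out: bottleneck 1, flow now 14.
Augment Res→J5→TankB→P1→Out: bottleneck 2, flow now 16.
No augmenting path remains; maximum flow = 16.
By max-flow min-cut, the minimum cut capacity equals the max flow.
In the residual graph, reachable from Res: {Res, J1, TankA, J5, TankB, J6, J3, P1}.
Min-cut edges: J3→Out (8), P1→Out (8); capacity 8 + 8 = 16.

16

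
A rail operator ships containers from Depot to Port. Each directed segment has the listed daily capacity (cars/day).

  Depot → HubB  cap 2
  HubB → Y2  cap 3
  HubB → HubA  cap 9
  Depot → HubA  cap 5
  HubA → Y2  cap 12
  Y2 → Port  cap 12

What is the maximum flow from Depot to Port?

Augment Depot→HubB→Y2→Port: bottleneck 2, flow now 2.
Augment Depot→HubA→Y2→Port: bottleneck 5, flow now 7.
No augmenting path remains; maximum flow = 7.
In the residual graph, reachable from Depot: {Depot}.
Min-cut edges: Depot→HubB (2), Depot→HubA (5); capacity 2 + 5 = 7.
This cut is saturated, so no flow can exceed 7.

7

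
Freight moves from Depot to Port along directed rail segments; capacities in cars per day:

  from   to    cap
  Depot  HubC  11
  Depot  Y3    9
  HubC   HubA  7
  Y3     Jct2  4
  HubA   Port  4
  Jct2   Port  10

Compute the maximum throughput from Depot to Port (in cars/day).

8

Augment Depot→HubC→HubA→Port: bottleneck 4, flow now 4.
Augment Depot→Y3→Jct2→Port: bottleneck 4, flow now 8.
No augmenting path remains; maximum flow = 8.
In the residual graph, reachable from Depot: {Depot, HubC, Y3, HubA}.
Min-cut edges: Y3→Jct2 (4), HubA→Port (4); capacity 4 + 4 = 8.
This cut is saturated, so no flow can exceed 8.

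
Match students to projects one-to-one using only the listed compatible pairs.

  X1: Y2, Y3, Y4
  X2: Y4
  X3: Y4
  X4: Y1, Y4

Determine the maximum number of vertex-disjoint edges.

Unit-capacity flow: source→left, listed edges, right→sink; max matching = max flow.
Augmenting path X1→Y2 (+1); matched 1.
Augmenting path X2→Y4 (+1); matched 2.
Augmenting path X4→Y1 (+1); matched 3.
No augmenting path remains; maximum matching = 3.
König certificate: {X1, X4, Y4} is a vertex cover of size 3 (every listed pair touches it), so no matching can be larger.

3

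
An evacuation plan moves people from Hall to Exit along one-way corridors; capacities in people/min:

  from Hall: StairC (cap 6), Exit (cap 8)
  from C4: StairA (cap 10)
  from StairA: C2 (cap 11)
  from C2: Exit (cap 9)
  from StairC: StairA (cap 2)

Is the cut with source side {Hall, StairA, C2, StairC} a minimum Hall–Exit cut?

No — its capacity is 17, but the minimum cut has capacity 10.

Given cut capacity: 8 + 9 = 17.
Augment Hall→Exit: bottleneck 8, flow now 8.
Augment Hall→StairC→StairA→C2→Exit: bottleneck 2, flow now 10.
No augmenting path remains; maximum flow = 10.
In the residual graph, reachable from Hall: {Hall, StairC}.
Min-cut edges: Hall→Exit (8), StairC→StairA (2); capacity 8 + 2 = 10.
Cut capacity 17 exceeds the max flow 10, so it is not minimum.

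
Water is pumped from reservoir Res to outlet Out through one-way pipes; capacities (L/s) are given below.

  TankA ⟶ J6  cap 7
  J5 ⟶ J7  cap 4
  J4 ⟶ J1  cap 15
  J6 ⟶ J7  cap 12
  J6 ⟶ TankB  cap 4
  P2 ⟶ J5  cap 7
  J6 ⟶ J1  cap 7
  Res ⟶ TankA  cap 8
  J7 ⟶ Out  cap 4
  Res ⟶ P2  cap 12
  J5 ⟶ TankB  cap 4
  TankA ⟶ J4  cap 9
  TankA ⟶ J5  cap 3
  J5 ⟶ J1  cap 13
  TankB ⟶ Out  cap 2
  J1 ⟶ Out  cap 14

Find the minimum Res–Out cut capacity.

Augment Res→P2→J5→J7→Out: bottleneck 4, flow now 4.
Augment Res→P2→J5→J1→Out: bottleneck 3, flow now 7.
Augment Res→TankA→J5→J1→Out: bottleneck 3, flow now 10.
Augment Res→TankA→J6→J1→Out: bottleneck 5, flow now 15.
No augmenting path remains; maximum flow = 15.
By max-flow min-cut, the minimum cut capacity equals the max flow.
In the residual graph, reachable from Res: {Res, P2}.
Min-cut edges: Res→TankA (8), P2→J5 (7); capacity 8 + 7 = 15.

15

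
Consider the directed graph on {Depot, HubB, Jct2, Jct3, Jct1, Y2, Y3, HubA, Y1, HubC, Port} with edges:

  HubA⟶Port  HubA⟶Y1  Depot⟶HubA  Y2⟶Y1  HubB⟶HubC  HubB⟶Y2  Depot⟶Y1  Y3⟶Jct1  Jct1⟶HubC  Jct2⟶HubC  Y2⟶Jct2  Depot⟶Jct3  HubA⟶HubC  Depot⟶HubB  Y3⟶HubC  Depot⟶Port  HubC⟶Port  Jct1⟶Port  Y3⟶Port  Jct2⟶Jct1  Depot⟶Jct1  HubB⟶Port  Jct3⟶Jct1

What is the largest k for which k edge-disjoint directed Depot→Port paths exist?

Assign every edge capacity 1; by Menger, the answer equals the max flow.
Path Depot→Port (+1); total 1.
Path Depot→HubB→Port (+1); total 2.
Path Depot→Jct1→Port (+1); total 3.
Path Depot→HubA→Port (+1); total 4.
Path Depot→Jct3→Jct1→HubC→Port (+1); total 5.
No residual Depot→Port path; max flow = 5.
Certifying cut of size 5: {Depot→HubA, Depot→HubB, Depot→Jct1, Depot→Jct3, Depot→Port}.

5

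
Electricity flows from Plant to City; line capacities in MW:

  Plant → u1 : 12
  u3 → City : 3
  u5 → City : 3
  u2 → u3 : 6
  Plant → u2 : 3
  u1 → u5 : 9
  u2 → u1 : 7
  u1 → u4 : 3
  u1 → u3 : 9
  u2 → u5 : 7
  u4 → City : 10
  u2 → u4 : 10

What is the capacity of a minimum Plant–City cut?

Augment Plant→u1→u3→City: bottleneck 3, flow now 3.
Augment Plant→u1→u4→City: bottleneck 3, flow now 6.
Augment Plant→u1→u5→City: bottleneck 3, flow now 9.
Augment Plant→u2→u4→City: bottleneck 3, flow now 12.
No augmenting path remains; maximum flow = 12.
By max-flow min-cut, the minimum cut capacity equals the max flow.
In the residual graph, reachable from Plant: {Plant, u1, u3, u5}.
Min-cut edges: Plant→u2 (3), u1→u4 (3), u3→City (3), u5→City (3); capacity 3 + 3 + 3 + 3 = 12.

12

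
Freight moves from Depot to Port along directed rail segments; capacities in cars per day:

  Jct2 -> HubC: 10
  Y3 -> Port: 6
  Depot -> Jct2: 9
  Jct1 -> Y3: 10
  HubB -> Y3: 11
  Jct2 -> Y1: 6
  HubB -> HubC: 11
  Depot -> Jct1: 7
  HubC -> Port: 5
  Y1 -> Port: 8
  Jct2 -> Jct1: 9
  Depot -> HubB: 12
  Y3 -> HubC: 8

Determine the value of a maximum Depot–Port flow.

Augment Depot→Jct2→HubC→Port: bottleneck 5, flow now 5.
Augment Depot→Jct2→Y1→Port: bottleneck 4, flow now 9.
Augment Depot→HubB→Y3→Port: bottleneck 6, flow now 15.
Augment Depot→HubB→HubC→Jct2→Y1→Port: bottleneck 2, flow now 17. (uses reverse residual edge)
No augmenting path remains; maximum flow = 17.
In the residual graph, reachable from Depot: {Depot, Jct2, HubB, Jct1, Y3, HubC}.
Min-cut edges: Jct2→Y1 (6), Y3→Port (6), HubC→Port (5); capacity 6 + 6 + 5 = 17.
This cut is saturated, so no flow can exceed 17.

17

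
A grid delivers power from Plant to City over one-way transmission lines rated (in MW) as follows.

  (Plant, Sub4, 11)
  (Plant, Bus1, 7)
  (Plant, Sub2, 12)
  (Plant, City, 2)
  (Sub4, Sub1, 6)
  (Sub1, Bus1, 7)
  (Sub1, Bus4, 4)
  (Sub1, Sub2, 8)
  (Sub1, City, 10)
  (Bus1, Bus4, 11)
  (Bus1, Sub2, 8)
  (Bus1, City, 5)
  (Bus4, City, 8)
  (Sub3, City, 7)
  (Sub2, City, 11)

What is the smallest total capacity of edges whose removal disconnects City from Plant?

Augment Plant→City: bottleneck 2, flow now 2.
Augment Plant→Bus1→City: bottleneck 5, flow now 7.
Augment Plant→Sub2→City: bottleneck 11, flow now 18.
Augment Plant→Sub4→Sub1→City: bottleneck 6, flow now 24.
Augment Plant→Bus1→Bus4→City: bottleneck 2, flow now 26.
No augmenting path remains; maximum flow = 26.
By max-flow min-cut, the minimum cut capacity equals the max flow.
In the residual graph, reachable from Plant: {Plant, Sub4, Sub2}.
Min-cut edges: Plant→Bus1 (7), Plant→City (2), Sub4→Sub1 (6), Sub2→City (11); capacity 7 + 2 + 6 + 11 = 26.

26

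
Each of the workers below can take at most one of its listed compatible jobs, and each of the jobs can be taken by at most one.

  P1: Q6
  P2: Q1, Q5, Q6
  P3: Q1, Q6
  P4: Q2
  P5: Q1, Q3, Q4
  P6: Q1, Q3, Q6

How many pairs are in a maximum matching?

Unit-capacity flow: source→left, listed edges, right→sink; max matching = max flow.
Augmenting path P1→Q6 (+1); matched 1.
Augmenting path P2→Q1 (+1); matched 2.
Augmenting path P4→Q2 (+1); matched 3.
Augmenting path P5→Q3 (+1); matched 4.
Augmenting path P3→Q1→P2→Q5 (+1); matched 5.
Augmenting path P6→Q3→P5→Q4 (+1); matched 6.
No augmenting path remains; maximum matching = 6.
König certificate: {P1, P2, P3, P4, P5, P6} is a vertex cover of size 6 (every listed pair touches it), so no matching can be larger.

6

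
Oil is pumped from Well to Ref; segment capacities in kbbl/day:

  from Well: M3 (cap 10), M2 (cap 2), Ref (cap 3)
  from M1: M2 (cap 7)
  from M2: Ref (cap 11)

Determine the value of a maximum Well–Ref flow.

5

Augment Well→Ref: bottleneck 3, flow now 3.
Augment Well→M2→Ref: bottleneck 2, flow now 5.
No augmenting path remains; maximum flow = 5.
In the residual graph, reachable from Well: {Well, M3}.
Min-cut edges: Well→M2 (2), Well→Ref (3); capacity 2 + 3 = 5.
This cut is saturated, so no flow can exceed 5.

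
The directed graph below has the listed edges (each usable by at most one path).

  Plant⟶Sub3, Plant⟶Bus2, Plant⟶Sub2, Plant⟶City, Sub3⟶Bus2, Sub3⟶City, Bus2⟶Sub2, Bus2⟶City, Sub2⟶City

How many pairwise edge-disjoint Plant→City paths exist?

Assign every edge capacity 1; by Menger, the answer equals the max flow.
Path Plant→City (+1); total 1.
Path Plant→Sub3→City (+1); total 2.
Path Plant→Bus2→City (+1); total 3.
Path Plant→Sub2→City (+1); total 4.
No residual Plant→City path; max flow = 4.
Certifying cut of size 4: {Plant→Bus2, Plant→City, Plant→Sub2, Plant→Sub3}.

4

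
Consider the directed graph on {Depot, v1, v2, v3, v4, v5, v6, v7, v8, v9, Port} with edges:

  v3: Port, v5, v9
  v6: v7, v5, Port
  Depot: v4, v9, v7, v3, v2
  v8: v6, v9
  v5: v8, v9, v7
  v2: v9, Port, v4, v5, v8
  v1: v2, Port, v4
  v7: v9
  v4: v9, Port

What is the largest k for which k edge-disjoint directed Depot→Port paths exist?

Assign every edge capacity 1; by Menger, the answer equals the max flow.
Path Depot→v2→Port (+1); total 1.
Path Depot→v3→Port (+1); total 2.
Path Depot→v4→Port (+1); total 3.
No residual Depot→Port path; max flow = 3.
Certifying cut of size 3: {Depot→v2, Depot→v3, Depot→v4}.

3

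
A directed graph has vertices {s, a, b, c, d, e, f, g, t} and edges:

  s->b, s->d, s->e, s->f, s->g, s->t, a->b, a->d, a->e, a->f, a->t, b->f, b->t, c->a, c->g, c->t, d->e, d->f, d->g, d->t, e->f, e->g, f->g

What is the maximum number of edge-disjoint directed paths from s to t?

3

Assign every edge capacity 1; by Menger, the answer equals the max flow.
Path s→t (+1); total 1.
Path s→b→t (+1); total 2.
Path s→d→t (+1); total 3.
No residual s→t path; max flow = 3.
Certifying cut of size 3: {s→b, s→d, s→t}.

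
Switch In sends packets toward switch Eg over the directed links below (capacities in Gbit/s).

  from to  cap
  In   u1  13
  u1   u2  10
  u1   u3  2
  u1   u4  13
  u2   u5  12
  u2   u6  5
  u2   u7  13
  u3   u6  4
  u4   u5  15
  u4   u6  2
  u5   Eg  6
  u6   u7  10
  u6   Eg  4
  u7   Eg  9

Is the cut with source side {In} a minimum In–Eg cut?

Yes — it is a minimum cut (capacity 13).

Given cut capacity: 13 = 13.
Augment In→u1→u2→u5→Eg: bottleneck 6, flow now 6.
Augment In→u1→u2→u6→Eg: bottleneck 4, flow now 10.
Augment In→u1→u3→u6→u7→Eg: bottleneck 2, flow now 12.
Augment In→u1→u4→u6→u7→Eg: bottleneck 1, flow now 13.
No augmenting path remains; maximum flow = 13.
Cut capacity 13 equals the max flow, so it is a minimum cut.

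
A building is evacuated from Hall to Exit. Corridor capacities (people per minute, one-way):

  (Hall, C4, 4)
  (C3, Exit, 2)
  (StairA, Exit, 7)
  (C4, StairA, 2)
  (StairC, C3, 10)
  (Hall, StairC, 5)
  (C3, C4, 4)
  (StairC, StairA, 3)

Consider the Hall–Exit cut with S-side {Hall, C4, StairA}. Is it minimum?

Given cut capacity: 5 + 7 = 12.
Augment Hall→StairC→StairA→Exit: bottleneck 3, flow now 3.
Augment Hall→StairC→C3→Exit: bottleneck 2, flow now 5.
Augment Hall→C4→StairA→Exit: bottleneck 2, flow now 7.
No augmenting path remains; maximum flow = 7.
In the residual graph, reachable from Hall: {Hall, C4}.
Min-cut edges: Hall→StairC (5), C4→StairA (2); capacity 5 + 2 = 7.
Cut capacity 12 exceeds the max flow 7, so it is not minimum.

No — its capacity is 12, but the minimum cut has capacity 7.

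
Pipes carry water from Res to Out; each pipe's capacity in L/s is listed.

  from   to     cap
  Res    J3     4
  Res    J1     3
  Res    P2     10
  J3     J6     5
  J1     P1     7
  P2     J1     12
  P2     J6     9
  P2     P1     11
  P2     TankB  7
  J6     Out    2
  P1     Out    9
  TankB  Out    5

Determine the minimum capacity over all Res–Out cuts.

15

Augment Res→J3→J6→Out: bottleneck 2, flow now 2.
Augment Res→J1→P1→Out: bottleneck 3, flow now 5.
Augment Res→P2→P1→Out: bottleneck 6, flow now 11.
Augment Res→P2→TankB→Out: bottleneck 4, flow now 15.
No augmenting path remains; maximum flow = 15.
By max-flow min-cut, the minimum cut capacity equals the max flow.
In the residual graph, reachable from Res: {Res, J3, J6}.
Min-cut edges: Res→J1 (3), Res→P2 (10), J6→Out (2); capacity 3 + 10 + 2 = 15.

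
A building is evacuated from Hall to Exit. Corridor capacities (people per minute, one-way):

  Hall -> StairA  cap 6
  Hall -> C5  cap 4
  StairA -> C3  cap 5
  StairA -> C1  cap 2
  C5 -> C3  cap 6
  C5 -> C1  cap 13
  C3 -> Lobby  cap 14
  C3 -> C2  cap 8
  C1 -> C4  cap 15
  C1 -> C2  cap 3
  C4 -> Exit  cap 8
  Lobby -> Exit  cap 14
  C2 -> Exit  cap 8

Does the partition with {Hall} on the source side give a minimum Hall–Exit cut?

Given cut capacity: 6 + 4 = 10.
Augment Hall→StairA→C3→Lobby→Exit: bottleneck 5, flow now 5.
Augment Hall→StairA→C1→C4→Exit: bottleneck 1, flow now 6.
Augment Hall→C5→C3→Lobby→Exit: bottleneck 4, flow now 10.
No augmenting path remains; maximum flow = 10.
Cut capacity 10 equals the max flow, so it is a minimum cut.

Yes — it is a minimum cut (capacity 10).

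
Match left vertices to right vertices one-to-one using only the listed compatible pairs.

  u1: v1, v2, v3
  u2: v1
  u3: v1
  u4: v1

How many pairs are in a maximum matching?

2

Unit-capacity flow: source→left, listed edges, right→sink; max matching = max flow.
Augmenting path u1→v1 (+1); matched 1.
Augmenting path u2→v1→u1→v2 (+1); matched 2.
No augmenting path remains; maximum matching = 2.
König certificate: {u1, v1} is a vertex cover of size 2 (every listed pair touches it), so no matching can be larger.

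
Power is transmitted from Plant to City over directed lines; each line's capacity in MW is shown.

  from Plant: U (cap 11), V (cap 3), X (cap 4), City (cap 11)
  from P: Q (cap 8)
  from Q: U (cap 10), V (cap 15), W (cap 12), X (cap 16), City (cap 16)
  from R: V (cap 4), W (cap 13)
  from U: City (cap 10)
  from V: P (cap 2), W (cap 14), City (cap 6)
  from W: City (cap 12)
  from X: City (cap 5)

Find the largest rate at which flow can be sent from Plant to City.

Augment Plant→City: bottleneck 11, flow now 11.
Augment Plant→U→City: bottleneck 10, flow now 21.
Augment Plant→V→City: bottleneck 3, flow now 24.
Augment Plant→X→City: bottleneck 4, flow now 28.
No augmenting path remains; maximum flow = 28.
In the residual graph, reachable from Plant: {Plant, U}.
Min-cut edges: Plant→V (3), Plant→X (4), Plant→City (11), U→City (10); capacity 3 + 4 + 11 + 10 = 28.
This cut is saturated, so no flow can exceed 28.

28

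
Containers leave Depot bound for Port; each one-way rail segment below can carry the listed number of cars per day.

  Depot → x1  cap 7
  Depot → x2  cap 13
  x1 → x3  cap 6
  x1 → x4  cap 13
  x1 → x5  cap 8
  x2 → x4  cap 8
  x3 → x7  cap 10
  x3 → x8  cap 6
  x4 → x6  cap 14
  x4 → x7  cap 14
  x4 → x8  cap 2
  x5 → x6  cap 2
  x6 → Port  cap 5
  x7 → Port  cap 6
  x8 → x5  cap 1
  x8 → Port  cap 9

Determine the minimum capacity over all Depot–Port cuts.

Augment Depot→x1→x3→x7→Port: bottleneck 6, flow now 6.
Augment Depot→x1→x4→x6→Port: bottleneck 1, flow now 7.
Augment Depot→x2→x4→x6→Port: bottleneck 4, flow now 11.
Augment Depot→x2→x4→x8→Port: bottleneck 2, flow now 13.
Augment Depot→x2→x4→x7→x3→x8→Port: bottleneck 2, flow now 15. (uses reverse residual edge)
No augmenting path remains; maximum flow = 15.
By max-flow min-cut, the minimum cut capacity equals the max flow.
In the residual graph, reachable from Depot: {Depot, x2}.
Min-cut edges: Depot→x1 (7), x2→x4 (8); capacity 7 + 8 = 15.

15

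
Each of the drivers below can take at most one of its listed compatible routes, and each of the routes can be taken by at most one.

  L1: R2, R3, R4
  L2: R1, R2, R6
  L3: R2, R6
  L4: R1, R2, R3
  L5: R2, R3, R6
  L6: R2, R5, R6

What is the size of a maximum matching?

Unit-capacity flow: source→left, listed edges, right→sink; max matching = max flow.
Augmenting path L1→R2 (+1); matched 1.
Augmenting path L2→R1 (+1); matched 2.
Augmenting path L3→R6 (+1); matched 3.
Augmenting path L4→R3 (+1); matched 4.
Augmenting path L6→R5 (+1); matched 5.
Augmenting path L5→R2→L1→R4 (+1); matched 6.
No augmenting path remains; maximum matching = 6.
König certificate: {L1, L2, L3, L4, L5, L6} is a vertex cover of size 6 (every listed pair touches it), so no matching can be larger.

6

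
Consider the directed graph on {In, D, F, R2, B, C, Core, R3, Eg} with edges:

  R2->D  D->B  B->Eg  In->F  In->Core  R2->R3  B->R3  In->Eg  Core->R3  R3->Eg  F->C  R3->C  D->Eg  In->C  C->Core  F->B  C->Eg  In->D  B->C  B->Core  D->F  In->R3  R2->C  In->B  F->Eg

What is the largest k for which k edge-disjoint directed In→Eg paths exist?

6

Assign every edge capacity 1; by Menger, the answer equals the max flow.
Path In→Eg (+1); total 1.
Path In→D→Eg (+1); total 2.
Path In→F→Eg (+1); total 3.
Path In→B→Eg (+1); total 4.
Path In→C→Eg (+1); total 5.
Path In→R3→Eg (+1); total 6.
No residual In→Eg path; max flow = 6.
Certifying cut of size 6: {C→Eg, In→B, In→D, In→Eg, In→F, R3→Eg}.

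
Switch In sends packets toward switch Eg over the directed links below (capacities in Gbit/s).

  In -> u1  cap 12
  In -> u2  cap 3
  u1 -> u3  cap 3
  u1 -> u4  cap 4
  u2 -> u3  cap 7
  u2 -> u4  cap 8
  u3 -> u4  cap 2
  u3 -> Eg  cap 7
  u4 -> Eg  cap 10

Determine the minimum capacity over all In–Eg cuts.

Augment In→u1→u3→Eg: bottleneck 3, flow now 3.
Augment In→u1→u4→Eg: bottleneck 4, flow now 7.
Augment In→u2→u3→Eg: bottleneck 3, flow now 10.
No augmenting path remains; maximum flow = 10.
By max-flow min-cut, the minimum cut capacity equals the max flow.
In the residual graph, reachable from In: {In, u1}.
Min-cut edges: In→u2 (3), u1→u3 (3), u1→u4 (4); capacity 3 + 3 + 4 = 10.

10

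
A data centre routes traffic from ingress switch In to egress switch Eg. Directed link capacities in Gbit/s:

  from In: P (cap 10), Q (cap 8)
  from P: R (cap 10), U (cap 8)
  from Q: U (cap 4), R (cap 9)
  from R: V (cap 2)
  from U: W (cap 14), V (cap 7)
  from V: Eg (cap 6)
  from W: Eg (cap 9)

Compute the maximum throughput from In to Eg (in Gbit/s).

14

Augment In→P→R→V→Eg: bottleneck 2, flow now 2.
Augment In→P→U→V→Eg: bottleneck 4, flow now 6.
Augment In→P→U→W→Eg: bottleneck 4, flow now 10.
Augment In→Q→U→W→Eg: bottleneck 4, flow now 14.
No augmenting path remains; maximum flow = 14.
In the residual graph, reachable from In: {In, P, Q, R}.
Min-cut edges: P→U (8), Q→U (4), R→V (2); capacity 8 + 4 + 2 = 14.
This cut is saturated, so no flow can exceed 14.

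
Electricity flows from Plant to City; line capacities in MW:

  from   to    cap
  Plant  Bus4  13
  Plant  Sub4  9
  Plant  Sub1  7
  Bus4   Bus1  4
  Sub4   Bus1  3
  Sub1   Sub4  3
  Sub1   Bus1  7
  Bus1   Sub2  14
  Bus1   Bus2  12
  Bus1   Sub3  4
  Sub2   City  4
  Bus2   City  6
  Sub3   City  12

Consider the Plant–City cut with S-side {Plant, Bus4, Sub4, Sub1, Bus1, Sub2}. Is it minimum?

No — its capacity is 20, but the minimum cut has capacity 14.

Given cut capacity: 12 + 4 + 4 = 20.
Augment Plant→Bus4→Bus1→Sub2→City: bottleneck 4, flow now 4.
Augment Plant→Sub4→Bus1→Bus2→City: bottleneck 3, flow now 7.
Augment Plant→Sub1→Bus1→Bus2→City: bottleneck 3, flow now 10.
Augment Plant→Sub1→Bus1→Sub3→City: bottleneck 4, flow now 14.
No augmenting path remains; maximum flow = 14.
In the residual graph, reachable from Plant: {Plant, Bus4, Sub4}.
Min-cut edges: Plant→Sub1 (7), Bus4→Bus1 (4), Sub4→Bus1 (3); capacity 7 + 4 + 3 = 14.
Cut capacity 20 exceeds the max flow 14, so it is not minimum.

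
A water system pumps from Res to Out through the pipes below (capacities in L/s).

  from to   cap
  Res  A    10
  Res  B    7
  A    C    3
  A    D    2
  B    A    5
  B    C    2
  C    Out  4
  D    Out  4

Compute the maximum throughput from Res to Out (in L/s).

Augment Res→A→C→Out: bottleneck 3, flow now 3.
Augment Res→A→D→Out: bottleneck 2, flow now 5.
Augment Res→B→C→Out: bottleneck 1, flow now 6.
No augmenting path remains; maximum flow = 6.
In the residual graph, reachable from Res: {Res, A, B, C}.
Min-cut edges: A→D (2), C→Out (4); capacity 2 + 4 = 6.
This cut is saturated, so no flow can exceed 6.

6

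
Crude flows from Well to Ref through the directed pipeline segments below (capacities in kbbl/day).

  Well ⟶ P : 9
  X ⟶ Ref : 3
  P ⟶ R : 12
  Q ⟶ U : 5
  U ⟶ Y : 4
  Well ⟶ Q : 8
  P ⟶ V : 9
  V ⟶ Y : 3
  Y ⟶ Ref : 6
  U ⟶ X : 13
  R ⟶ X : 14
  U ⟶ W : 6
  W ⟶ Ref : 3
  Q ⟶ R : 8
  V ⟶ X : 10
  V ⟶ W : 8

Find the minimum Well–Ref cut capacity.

Augment Well→P→R→X→Ref: bottleneck 3, flow now 3.
Augment Well→P→V→W→Ref: bottleneck 3, flow now 6.
Augment Well→P→V→Y→Ref: bottleneck 3, flow now 9.
Augment Well→Q→U→Y→Ref: bottleneck 3, flow now 12.
No augmenting path remains; maximum flow = 12.
By max-flow min-cut, the minimum cut capacity equals the max flow.
In the residual graph, reachable from Well: {Well, P, Q, R, U, V, W, X, Y}.
Min-cut edges: W→Ref (3), X→Ref (3), Y→Ref (6); capacity 3 + 3 + 6 = 12.

12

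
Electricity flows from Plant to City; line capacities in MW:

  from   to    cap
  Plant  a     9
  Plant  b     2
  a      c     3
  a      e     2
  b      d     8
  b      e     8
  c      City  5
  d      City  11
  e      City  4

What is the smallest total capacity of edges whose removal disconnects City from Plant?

7

Augment Plant→a→c→City: bottleneck 3, flow now 3.
Augment Plant→a→e→City: bottleneck 2, flow now 5.
Augment Plant→b→d→City: bottleneck 2, flow now 7.
No augmenting path remains; maximum flow = 7.
By max-flow min-cut, the minimum cut capacity equals the max flow.
In the residual graph, reachable from Plant: {Plant, a}.
Min-cut edges: Plant→b (2), a→c (3), a→e (2); capacity 2 + 3 + 2 = 7.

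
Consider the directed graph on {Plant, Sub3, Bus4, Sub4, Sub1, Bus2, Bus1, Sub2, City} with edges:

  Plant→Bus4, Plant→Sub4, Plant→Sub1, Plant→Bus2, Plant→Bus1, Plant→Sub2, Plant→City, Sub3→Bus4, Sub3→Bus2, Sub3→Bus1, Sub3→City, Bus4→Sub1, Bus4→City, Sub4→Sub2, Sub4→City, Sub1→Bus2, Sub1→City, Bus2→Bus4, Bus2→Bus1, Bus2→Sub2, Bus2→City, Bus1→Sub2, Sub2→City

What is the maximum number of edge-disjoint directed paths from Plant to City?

6

Assign every edge capacity 1; by Menger, the answer equals the max flow.
Path Plant→City (+1); total 1.
Path Plant→Bus4→City (+1); total 2.
Path Plant→Sub4→City (+1); total 3.
Path Plant→Sub1→City (+1); total 4.
Path Plant→Bus2→City (+1); total 5.
Path Plant→Sub2→City (+1); total 6.
No residual Plant→City path; max flow = 6.
Certifying cut of size 6: {Plant→Bus2, Plant→Bus4, Plant→City, Plant→Sub1, Plant→Sub4, Sub2→City}.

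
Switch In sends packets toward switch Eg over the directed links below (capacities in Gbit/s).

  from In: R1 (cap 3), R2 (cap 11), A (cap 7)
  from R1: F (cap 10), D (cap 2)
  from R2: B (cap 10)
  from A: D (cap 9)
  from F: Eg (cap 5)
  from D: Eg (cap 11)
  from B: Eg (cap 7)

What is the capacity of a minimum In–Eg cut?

17

Augment In→R1→F→Eg: bottleneck 3, flow now 3.
Augment In→R2→B→Eg: bottleneck 7, flow now 10.
Augment In→A→D→Eg: bottleneck 7, flow now 17.
No augmenting path remains; maximum flow = 17.
By max-flow min-cut, the minimum cut capacity equals the max flow.
In the residual graph, reachable from In: {In, R2, B}.
Min-cut edges: In→R1 (3), In→A (7), B→Eg (7); capacity 3 + 7 + 7 = 17.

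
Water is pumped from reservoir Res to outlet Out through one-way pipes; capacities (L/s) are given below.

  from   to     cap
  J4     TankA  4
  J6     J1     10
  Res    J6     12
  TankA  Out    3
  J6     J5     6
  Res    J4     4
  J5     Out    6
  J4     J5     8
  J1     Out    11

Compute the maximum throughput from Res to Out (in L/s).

Augment Res→J4→TankA→Out: bottleneck 3, flow now 3.
Augment Res→J4→J5→Out: bottleneck 1, flow now 4.
Augment Res→J6→J1→Out: bottleneck 10, flow now 14.
Augment Res→J6→J5→Out: bottleneck 2, flow now 16.
No augmenting path remains; maximum flow = 16.
In the residual graph, reachable from Res: {Res}.
Min-cut edges: Res→J4 (4), Res→J6 (12); capacity 4 + 12 = 16.
This cut is saturated, so no flow can exceed 16.

16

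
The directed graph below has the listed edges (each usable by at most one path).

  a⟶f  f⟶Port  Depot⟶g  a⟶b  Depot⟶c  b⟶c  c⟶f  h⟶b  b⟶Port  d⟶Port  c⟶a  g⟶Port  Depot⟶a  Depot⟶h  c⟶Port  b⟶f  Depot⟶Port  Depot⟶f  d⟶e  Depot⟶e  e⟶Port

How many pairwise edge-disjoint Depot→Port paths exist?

Assign every edge capacity 1; by Menger, the answer equals the max flow.
Path Depot→Port (+1); total 1.
Path Depot→c→Port (+1); total 2.
Path Depot→e→Port (+1); total 3.
Path Depot→f→Port (+1); total 4.
Path Depot→g→Port (+1); total 5.
Path Depot→a→b→Port (+1); total 6.
No residual Depot→Port path; max flow = 6.
Certifying cut of size 6: {Depot→Port, Depot→e, Depot→g, b→Port, c→Port, f→Port}.

6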